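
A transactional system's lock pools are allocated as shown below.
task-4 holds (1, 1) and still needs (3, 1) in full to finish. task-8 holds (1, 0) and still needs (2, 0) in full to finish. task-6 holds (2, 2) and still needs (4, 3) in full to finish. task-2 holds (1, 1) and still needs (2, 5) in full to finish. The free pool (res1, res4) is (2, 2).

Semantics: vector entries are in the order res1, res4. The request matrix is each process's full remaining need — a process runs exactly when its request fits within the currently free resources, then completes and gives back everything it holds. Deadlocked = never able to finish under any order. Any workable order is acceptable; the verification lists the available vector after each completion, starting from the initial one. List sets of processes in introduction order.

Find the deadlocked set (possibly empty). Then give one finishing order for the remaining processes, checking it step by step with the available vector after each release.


The deadlocked set is empty.
Key observation: task-8 can run right away; the returned allocation unlocks the remaining processes in turn.
One completion order for the rest: task-8, task-4, task-6, task-2. Walking it through:
  pool = (2, 2)
  task-8 needs (2, 0) <= (2, 2) -> finishes; pool += (1, 0) = (3, 2)
  task-4 needs (3, 1) <= (3, 2) -> finishes; pool += (1, 1) = (4, 3)
  task-6 needs (4, 3) <= (4, 3) -> finishes; pool += (2, 2) = (6, 5)
  task-2 needs (2, 5) <= (6, 5) -> finishes; pool += (1, 1) = (7, 6)


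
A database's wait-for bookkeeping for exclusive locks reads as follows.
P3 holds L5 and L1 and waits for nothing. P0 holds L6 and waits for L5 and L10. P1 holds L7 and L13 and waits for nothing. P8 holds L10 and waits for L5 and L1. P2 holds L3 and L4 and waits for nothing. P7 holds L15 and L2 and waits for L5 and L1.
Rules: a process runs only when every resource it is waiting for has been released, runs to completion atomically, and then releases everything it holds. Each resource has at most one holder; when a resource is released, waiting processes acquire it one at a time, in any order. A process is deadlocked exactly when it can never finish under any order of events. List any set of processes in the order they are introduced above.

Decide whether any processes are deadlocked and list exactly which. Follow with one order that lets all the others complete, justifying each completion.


Nothing here is deadlocked.
Key observation: there is no circular wait here — follow any chain and it reaches a process that is free to run now.
One completion order for the rest: P1, P3, P8, P2, P0, P7.
Check, step by step:
  run P1 (it waits on nothing); releases L7 and L13
  run P3 (it waits on nothing); releases L5 and L1
  run P8 (all its waits — L5 and L1 — are resolved); releases L10
  run P2 (it waits on nothing); releases L3 and L4
  run P0 (all its waits — L5 and L10 — are resolved); releases L6
  run P7 (all its waits — L5 and L1 — are resolved); releases L15 and L2


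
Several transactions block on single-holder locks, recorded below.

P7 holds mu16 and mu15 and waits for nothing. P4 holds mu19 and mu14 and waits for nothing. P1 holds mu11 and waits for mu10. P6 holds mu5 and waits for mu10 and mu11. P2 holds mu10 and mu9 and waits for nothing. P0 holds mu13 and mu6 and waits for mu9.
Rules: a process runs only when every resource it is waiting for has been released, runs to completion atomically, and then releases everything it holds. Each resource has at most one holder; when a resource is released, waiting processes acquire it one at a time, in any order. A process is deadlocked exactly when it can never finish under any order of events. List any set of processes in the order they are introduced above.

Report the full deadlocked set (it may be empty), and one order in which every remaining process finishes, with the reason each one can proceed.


The deadlocked set is empty.
Key observation: the waits form no ring: some process can always run, and its releases unblock the others one by one.
One completion order for the rest: P4, P2, P0, P1, P7, P6.
Step-by-step check:
  run P4 (it waits on nothing); releases mu19 and mu14
  run P2 (it waits on nothing); releases mu10 and mu9
  run P0 (all its waits — mu9 — are resolved); releases mu13 and mu6
  run P1 (all its waits — mu10 — are resolved); releases mu11
  run P7 (it waits on nothing); releases mu16 and mu15
  run P6 (all its waits — mu10 and mu11 — are resolved); releases mu5


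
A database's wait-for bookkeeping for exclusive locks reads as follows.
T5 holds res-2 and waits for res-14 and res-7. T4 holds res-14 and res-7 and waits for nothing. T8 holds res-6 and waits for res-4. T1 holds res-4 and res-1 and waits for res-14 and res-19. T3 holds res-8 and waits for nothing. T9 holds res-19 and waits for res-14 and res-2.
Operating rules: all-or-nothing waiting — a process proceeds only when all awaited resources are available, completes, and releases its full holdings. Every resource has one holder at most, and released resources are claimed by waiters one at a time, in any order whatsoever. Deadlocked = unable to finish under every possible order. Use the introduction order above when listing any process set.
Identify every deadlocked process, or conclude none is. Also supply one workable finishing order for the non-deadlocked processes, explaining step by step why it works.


The deadlocked set is empty.
Key observation: the wait relation is loop-free; peeling off processes with no waits unwinds the whole state.
One completion order for the rest: T4, T5, T9, T1, T3, T8.
Step-by-step check:
  T4 waits on nothing -> runs at once and releases res-14 and res-7
  run T5 (all its waits — res-14 and res-7 — are resolved); releases res-2
  run T9 (all its waits — res-14 and res-2 — are resolved); releases res-19
  run T1 (all its waits — res-14 and res-19 — are resolved); releases res-4 and res-1
  T3 waits on nothing -> runs at once and releases res-8
  run T8 (all its waits — res-4 — are resolved); releases res-6


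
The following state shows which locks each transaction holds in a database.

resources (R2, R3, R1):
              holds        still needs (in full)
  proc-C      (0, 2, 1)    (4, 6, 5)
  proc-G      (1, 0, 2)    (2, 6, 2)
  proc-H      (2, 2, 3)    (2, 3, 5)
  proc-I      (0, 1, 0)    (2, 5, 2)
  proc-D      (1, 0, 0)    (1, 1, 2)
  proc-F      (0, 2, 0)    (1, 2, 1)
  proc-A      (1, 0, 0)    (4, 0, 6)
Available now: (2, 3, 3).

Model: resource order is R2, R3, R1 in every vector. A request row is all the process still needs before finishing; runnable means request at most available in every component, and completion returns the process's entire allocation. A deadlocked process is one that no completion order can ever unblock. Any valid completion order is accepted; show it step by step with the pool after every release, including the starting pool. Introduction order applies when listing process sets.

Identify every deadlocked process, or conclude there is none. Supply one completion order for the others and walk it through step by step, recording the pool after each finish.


No process is deadlocked.
Key observation: beginning at proc-D, releases accumulate fast enough that every process eventually fits.
One completion order for the rest: proc-D, proc-F, proc-I, proc-G, proc-H, proc-A, proc-C. Step-by-step check:
  pool = (2, 3, 3)
  proc-D: need (1, 1, 2) fits (2, 3, 3); releases (1, 0, 0), pool now (3, 3, 3)
  proc-F: need (1, 2, 1) fits (3, 3, 3); releases (0, 2, 0), pool now (3, 5, 3)
  proc-I: need (2, 5, 2) fits (3, 5, 3); releases (0, 1, 0), pool now (3, 6, 3)
  proc-G: need (2, 6, 2) fits (3, 6, 3); releases (1, 0, 2), pool now (4, 6, 5)
  proc-H: need (2, 3, 5) fits (4, 6, 5); releases (2, 2, 3), pool now (6, 8, 8)
  proc-A: need (4, 0, 6) fits (6, 8, 8); releases (1, 0, 0), pool now (7, 8, 8)
  proc-C: need (4, 6, 5) fits (7, 8, 8); releases (0, 2, 1), pool now (7, 10, 9)


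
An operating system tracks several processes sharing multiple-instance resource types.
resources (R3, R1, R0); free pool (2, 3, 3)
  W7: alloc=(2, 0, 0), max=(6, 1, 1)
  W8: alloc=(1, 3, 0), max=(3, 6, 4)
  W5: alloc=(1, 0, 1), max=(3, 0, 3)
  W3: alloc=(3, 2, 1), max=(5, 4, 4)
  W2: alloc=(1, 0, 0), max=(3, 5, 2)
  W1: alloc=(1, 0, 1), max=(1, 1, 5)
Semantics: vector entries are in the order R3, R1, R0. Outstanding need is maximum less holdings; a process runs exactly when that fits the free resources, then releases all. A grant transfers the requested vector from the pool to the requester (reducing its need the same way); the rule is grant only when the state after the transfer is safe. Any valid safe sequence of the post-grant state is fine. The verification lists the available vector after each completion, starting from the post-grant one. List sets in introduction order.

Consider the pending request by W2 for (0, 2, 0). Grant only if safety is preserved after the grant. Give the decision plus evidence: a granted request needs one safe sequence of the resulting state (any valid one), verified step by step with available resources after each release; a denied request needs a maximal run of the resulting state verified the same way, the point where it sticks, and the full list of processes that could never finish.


DENY — the pretend-granted state is unsafe.
Key observation: the wall is R1: completing W5, W1, W7 brings the pool only to (6, 1, 5), and all the rest need more.
Pretend the grant happened; the run W5, W1, W7 goes as far as possible. Step-by-step check:
  pool = (2, 1, 3)
  run W5 (needs (2, 0, 2), free (2, 1, 3)); after release of (1, 0, 1) the pool is (3, 1, 4)
  run W1 (needs (0, 1, 4), free (3, 1, 4)); after release of (1, 0, 1) the pool is (4, 1, 5)
  run W7 (needs (4, 1, 1), free (4, 1, 5)); after release of (2, 0, 0) the pool is (6, 1, 5)
  blocked: W8 wants (2, 3, 4), pool (6, 1, 5) — not enough R1
  blocked: W3 wants (2, 2, 3), pool (6, 1, 5) — not enough R1
  blocked: W2 wants (2, 3, 2), pool (6, 1, 5) — not enough R1
Processes that could never finish after the grant: W8, W3 and W2.


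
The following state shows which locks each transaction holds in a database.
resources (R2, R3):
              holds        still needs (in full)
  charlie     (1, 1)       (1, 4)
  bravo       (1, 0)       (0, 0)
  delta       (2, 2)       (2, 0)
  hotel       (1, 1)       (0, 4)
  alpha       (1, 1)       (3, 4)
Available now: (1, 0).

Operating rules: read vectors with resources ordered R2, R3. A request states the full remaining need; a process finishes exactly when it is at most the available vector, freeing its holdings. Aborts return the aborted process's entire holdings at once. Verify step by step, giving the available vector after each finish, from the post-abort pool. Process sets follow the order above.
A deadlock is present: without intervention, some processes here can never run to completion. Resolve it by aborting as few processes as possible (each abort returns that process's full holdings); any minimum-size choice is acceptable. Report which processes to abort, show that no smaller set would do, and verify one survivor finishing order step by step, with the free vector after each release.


The answer: abort charlie and alpha.
Key observation: the deadlocked hotel becomes finishable only because charlie and alpha released (2, 2); it completes at step 3 below.
Minimality, checking each single-abort alternative: charlie alone leaves hotel blocked (short on R3); bravo alone leaves charlie blocked (short on R3); delta alone leaves charlie blocked (short on R3); hotel alone leaves charlie blocked (short on R3); alpha alone leaves charlie blocked (short on R3).
The survivors complete as bravo, delta, hotel. Walking it through (starting from the post-abort pool):
  pool = (3, 2)
  bravo: need (0, 0) fits (3, 2); releases (1, 0), pool now (4, 2)
  delta: need (2, 0) fits (4, 2); releases (2, 2), pool now (6, 4)
  hotel: need (0, 4) fits (6, 4); releases (1, 1), pool now (7, 5)


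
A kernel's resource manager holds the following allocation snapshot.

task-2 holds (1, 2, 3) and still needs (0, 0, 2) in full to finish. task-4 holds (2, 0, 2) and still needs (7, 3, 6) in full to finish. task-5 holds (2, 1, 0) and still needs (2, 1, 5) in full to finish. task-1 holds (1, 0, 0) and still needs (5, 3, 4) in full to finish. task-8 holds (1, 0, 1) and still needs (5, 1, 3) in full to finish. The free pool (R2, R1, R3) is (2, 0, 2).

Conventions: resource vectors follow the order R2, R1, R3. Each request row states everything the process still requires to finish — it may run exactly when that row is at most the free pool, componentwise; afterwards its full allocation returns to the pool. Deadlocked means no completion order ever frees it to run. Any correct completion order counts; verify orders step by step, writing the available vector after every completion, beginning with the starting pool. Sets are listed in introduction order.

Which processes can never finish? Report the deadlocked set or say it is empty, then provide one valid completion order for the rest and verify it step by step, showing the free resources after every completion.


The deadlocked set is empty.
Key observation: there is always a runnable process — task-2 first — so the state unwinds completely.
A valid finishing order for the others: task-2, task-5, task-8, task-1, task-4. Check, step by step:
  pool = (2, 0, 2)
  run task-2 (needs (0, 0, 2), free (2, 0, 2)); after release of (1, 2, 3) the pool is (3, 2, 5)
  run task-5 (needs (2, 1, 5), free (3, 2, 5)); after release of (2, 1, 0) the pool is (5, 3, 5)
  run task-8 (needs (5, 1, 3), free (5, 3, 5)); after release of (1, 0, 1) the pool is (6, 3, 6)
  run task-1 (needs (5, 3, 4), free (6, 3, 6)); after release of (1, 0, 0) the pool is (7, 3, 6)
  run task-4 (needs (7, 3, 6), free (7, 3, 6)); after release of (2, 0, 2) the pool is (9, 3, 8)


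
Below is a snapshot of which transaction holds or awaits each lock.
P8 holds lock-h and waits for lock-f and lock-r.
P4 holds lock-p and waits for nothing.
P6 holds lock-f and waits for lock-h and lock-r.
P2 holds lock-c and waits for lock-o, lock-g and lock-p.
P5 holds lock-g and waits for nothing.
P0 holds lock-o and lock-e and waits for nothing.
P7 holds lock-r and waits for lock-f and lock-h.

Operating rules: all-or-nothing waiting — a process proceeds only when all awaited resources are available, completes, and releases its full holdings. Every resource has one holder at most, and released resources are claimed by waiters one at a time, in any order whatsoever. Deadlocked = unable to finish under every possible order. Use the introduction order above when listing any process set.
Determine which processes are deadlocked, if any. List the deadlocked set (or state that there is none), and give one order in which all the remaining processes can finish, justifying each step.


Deadlocked: P8, P6 and P7.
Key observation: the cycle P8 -> P6 -> P8 can never break — each member waits on the next; P7 is caught in further circular waits.
A valid finishing order for the others: P4, P0, P5, P2.
Check, step by step:
  run P4 (it waits on nothing); releases lock-p
  run P0 (it waits on nothing); releases lock-o and lock-e
  run P5 (it waits on nothing); releases lock-g
  run P2 (all its waits — lock-o, lock-g and lock-p — are resolved); releases lock-c


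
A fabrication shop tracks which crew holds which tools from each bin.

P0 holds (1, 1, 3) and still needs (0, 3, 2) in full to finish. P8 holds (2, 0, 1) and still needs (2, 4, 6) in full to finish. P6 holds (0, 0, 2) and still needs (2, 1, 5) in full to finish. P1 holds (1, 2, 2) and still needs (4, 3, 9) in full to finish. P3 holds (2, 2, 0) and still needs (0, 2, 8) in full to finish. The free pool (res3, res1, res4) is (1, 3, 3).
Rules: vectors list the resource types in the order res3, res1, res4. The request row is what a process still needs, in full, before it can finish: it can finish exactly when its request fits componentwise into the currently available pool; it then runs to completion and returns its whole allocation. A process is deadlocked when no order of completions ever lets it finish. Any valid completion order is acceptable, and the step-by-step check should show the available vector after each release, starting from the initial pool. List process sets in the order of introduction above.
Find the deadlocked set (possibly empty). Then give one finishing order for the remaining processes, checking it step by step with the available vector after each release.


Nothing here is deadlocked.
Key observation: beginning at P0, releases accumulate fast enough that every process eventually fits.
One completion order for the rest: P0, P8, P6, P3, P1. Verifying each step:
  pool = (1, 3, 3)
  P0: need (0, 3, 2) fits (1, 3, 3); releases (1, 1, 3), pool now (2, 4, 6)
  P8: need (2, 4, 6) fits (2, 4, 6); releases (2, 0, 1), pool now (4, 4, 7)
  P6: need (2, 1, 5) fits (4, 4, 7); releases (0, 0, 2), pool now (4, 4, 9)
  P3: need (0, 2, 8) fits (4, 4, 9); releases (2, 2, 0), pool now (6, 6, 9)
  P1: need (4, 3, 9) fits (6, 6, 9); releases (1, 2, 2), pool now (7, 8, 11)


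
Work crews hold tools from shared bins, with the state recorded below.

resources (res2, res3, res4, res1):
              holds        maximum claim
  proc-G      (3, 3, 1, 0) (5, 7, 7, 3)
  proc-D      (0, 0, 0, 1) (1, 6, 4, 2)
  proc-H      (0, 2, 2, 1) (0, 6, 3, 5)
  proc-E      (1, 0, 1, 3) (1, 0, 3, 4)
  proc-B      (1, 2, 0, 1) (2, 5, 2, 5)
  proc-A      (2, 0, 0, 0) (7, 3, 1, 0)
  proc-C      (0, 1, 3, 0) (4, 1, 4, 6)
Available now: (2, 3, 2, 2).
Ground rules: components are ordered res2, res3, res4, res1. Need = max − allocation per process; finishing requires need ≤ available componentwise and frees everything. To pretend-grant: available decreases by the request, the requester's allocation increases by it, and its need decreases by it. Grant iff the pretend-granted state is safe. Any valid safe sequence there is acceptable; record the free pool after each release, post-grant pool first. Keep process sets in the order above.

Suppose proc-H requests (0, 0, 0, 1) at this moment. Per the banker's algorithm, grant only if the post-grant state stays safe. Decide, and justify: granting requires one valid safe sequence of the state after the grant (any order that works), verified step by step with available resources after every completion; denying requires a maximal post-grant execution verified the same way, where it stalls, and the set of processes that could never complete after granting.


GRANT: granting preserves safety; a valid post-grant sequence is proc-E, proc-B, proc-H, proc-C, proc-G, proc-D, proc-A.
Key observation: with (2, 3, 2, 1) left after the transfer, proc-E can run at once — the state stays safe.
Step-by-step check of the post-grant state:
  pool = (2, 3, 2, 1)
  proc-E needs (0, 0, 2, 1) <= (2, 3, 2, 1) -> finishes; pool += (1, 0, 1, 3) = (3, 3, 3, 4)
  proc-B needs (1, 3, 2, 4) <= (3, 3, 3, 4) -> finishes; pool += (1, 2, 0, 1) = (4, 5, 3, 5)
  proc-H needs (0, 4, 1, 3) <= (4, 5, 3, 5) -> finishes; pool += (0, 2, 2, 2) = (4, 7, 5, 7)
  proc-C needs (4, 0, 1, 6) <= (4, 7, 5, 7) -> finishes; pool += (0, 1, 3, 0) = (4, 8, 8, 7)
  proc-G needs (2, 4, 6, 3) <= (4, 8, 8, 7) -> finishes; pool += (3, 3, 1, 0) = (7, 11, 9, 7)
  proc-D needs (1, 6, 4, 1) <= (7, 11, 9, 7) -> finishes; pool += (0, 0, 0, 1) = (7, 11, 9, 8)
  proc-A needs (5, 3, 1, 0) <= (7, 11, 9, 8) -> finishes; pool += (2, 0, 0, 0) = (9, 11, 9, 8)


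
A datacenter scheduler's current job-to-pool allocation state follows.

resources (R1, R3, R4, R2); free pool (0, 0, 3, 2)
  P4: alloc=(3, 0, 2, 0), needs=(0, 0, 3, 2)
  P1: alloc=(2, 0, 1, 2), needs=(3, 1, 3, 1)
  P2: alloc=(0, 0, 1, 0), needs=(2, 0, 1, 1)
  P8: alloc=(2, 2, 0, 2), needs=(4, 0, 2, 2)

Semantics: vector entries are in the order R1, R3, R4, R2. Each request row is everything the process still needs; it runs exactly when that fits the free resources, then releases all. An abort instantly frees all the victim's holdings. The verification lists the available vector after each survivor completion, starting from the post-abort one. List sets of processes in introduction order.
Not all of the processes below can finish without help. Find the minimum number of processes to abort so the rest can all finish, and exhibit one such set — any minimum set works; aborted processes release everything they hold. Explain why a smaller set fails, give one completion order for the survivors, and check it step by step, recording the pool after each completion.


The answer: abort P1.
Key observation: the deadlocked P8 becomes finishable only because P1 released (2, 0, 1, 2); it completes at step 3 below.
Why nothing smaller works: aborting no one leaves the state deadlocked as given.
The survivors complete as P4, P2, P8. Check, step by step (starting from the post-abort pool):
  pool = (2, 0, 4, 4)
  P4 needs (0, 0, 3, 2) <= (2, 0, 4, 4) -> finishes; pool += (3, 0, 2, 0) = (5, 0, 6, 4)
  P2 needs (2, 0, 1, 1) <= (5, 0, 6, 4) -> finishes; pool += (0, 0, 1, 0) = (5, 0, 7, 4)
  P8 needs (4, 0, 2, 2) <= (5, 0, 7, 4) -> finishes; pool += (2, 2, 0, 2) = (7, 2, 7, 6)


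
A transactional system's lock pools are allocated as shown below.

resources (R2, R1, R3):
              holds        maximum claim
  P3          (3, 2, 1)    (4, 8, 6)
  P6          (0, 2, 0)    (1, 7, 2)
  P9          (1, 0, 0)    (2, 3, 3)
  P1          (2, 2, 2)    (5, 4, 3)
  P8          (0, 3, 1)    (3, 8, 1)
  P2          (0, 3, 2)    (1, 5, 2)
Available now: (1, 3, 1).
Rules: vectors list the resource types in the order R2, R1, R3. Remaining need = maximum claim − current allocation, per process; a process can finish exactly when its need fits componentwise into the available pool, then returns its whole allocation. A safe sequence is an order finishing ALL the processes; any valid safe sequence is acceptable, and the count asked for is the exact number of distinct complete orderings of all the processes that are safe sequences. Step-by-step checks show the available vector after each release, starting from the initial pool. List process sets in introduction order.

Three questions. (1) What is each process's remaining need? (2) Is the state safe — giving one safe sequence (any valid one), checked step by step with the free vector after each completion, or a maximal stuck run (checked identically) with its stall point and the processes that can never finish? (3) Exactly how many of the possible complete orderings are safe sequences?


(1) Outstanding need per process (order R2, R1, R3):
  P3: (1, 6, 5)
  P6: (1, 5, 2)
  P9: (1, 3, 3)
  P1: (3, 2, 1)
  P8: (3, 5, 0)
  P2: (1, 2, 0)
(2) UNSAFE — no complete ordering exists.
Key observation: after P2, P6, P9 the pool peaks at (2, 8, 3), and each blocked process is short somewhere: P3 on R3; P1 on R2; P8 on R2.
Going as far as possible: P2, P6, P9; after that, nothing fits. Step-by-step check:
  pool = (1, 3, 1)
  run P2 (needs (1, 2, 0), free (1, 3, 1)); after release of (0, 3, 2) the pool is (1, 6, 3)
  run P6 (needs (1, 5, 2), free (1, 6, 3)); after release of (0, 2, 0) the pool is (1, 8, 3)
  run P9 (needs (1, 3, 3), free (1, 8, 3)); after release of (1, 0, 0) the pool is (2, 8, 3)
  blocked: P3 wants (1, 6, 5), pool (2, 8, 3) — not enough R3
  blocked: P1 wants (3, 2, 1), pool (2, 8, 3) — not enough R2
  blocked: P8 wants (3, 5, 0), pool (2, 8, 3) — not enough R2
Never able to finish: P3, P1 and P8.
(3) The exact count: 0 of the possible complete orderings are safe sequences.


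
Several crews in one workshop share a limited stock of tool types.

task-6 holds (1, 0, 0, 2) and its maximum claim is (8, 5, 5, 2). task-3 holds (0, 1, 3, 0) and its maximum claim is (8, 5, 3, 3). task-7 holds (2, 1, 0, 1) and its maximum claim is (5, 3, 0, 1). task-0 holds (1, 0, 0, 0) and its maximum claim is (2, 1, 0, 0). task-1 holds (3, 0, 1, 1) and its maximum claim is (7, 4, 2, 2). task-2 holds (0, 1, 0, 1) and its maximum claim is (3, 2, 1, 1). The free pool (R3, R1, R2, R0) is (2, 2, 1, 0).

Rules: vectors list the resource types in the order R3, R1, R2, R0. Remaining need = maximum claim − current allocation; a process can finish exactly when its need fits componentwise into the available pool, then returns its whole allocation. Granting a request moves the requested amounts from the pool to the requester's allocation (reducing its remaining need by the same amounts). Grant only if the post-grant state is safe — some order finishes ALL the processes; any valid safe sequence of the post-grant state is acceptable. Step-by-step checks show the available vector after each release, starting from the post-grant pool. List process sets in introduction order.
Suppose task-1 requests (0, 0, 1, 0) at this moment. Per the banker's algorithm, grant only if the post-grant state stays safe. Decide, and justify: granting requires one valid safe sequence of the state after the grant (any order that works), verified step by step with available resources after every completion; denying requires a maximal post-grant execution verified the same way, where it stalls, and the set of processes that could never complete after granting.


DENY: after the grant no complete ordering would exist.
Key observation: after task-0, task-7 the pool peaks at (5, 3, 0, 1), and each blocked process is short somewhere: task-6 on R3, R1, R2; task-3 on R3, R1, R0; task-1 on R1; task-2 on R2.
On the post-grant state, task-0, task-7 is a maximal run — nothing extends it. Verifying each step:
  pool = (2, 2, 0, 0)
  task-0: need (1, 1, 0, 0) fits (2, 2, 0, 0); releases (1, 0, 0, 0), pool now (3, 2, 0, 0)
  task-7: need (3, 2, 0, 0) fits (3, 2, 0, 0); releases (2, 1, 0, 1), pool now (5, 3, 0, 1)
  blocked: task-6 wants (7, 5, 5, 0), pool (5, 3, 0, 1) — not enough R3, R1 and R2
  blocked: task-3 wants (8, 4, 0, 3), pool (5, 3, 0, 1) — not enough R3, R1 and R0
  blocked: task-1 wants (4, 4, 0, 1), pool (5, 3, 0, 1) — not enough R1
  blocked: task-2 wants (3, 1, 1, 0), pool (5, 3, 0, 1) — not enough R2
Processes that could never finish after the grant: task-6, task-3, task-1 and task-2.


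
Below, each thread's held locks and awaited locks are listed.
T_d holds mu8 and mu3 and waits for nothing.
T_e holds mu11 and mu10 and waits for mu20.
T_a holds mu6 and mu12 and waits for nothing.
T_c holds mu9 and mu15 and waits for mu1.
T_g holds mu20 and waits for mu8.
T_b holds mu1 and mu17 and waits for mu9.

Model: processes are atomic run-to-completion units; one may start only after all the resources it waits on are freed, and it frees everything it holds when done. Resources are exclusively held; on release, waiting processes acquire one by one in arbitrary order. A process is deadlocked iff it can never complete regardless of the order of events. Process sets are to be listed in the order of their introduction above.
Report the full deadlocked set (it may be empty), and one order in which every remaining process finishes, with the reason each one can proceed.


Deadlocked set: T_c and T_b.
Key observation: the wait chain closes on itself along T_c -> T_b -> T_c; no other process is dragged down with it.
One completion order for the rest: T_d, T_g, T_a, T_e.
Verifying each step:
  T_d: no waits; runs immediately, freeing mu8 and mu3
  T_g: everything it awaited (mu8) is free; runs, freeing mu20
  T_a: no waits; runs immediately, freeing mu6 and mu12
  T_e: everything it awaited (mu20) is free; runs, freeing mu11 and mu10


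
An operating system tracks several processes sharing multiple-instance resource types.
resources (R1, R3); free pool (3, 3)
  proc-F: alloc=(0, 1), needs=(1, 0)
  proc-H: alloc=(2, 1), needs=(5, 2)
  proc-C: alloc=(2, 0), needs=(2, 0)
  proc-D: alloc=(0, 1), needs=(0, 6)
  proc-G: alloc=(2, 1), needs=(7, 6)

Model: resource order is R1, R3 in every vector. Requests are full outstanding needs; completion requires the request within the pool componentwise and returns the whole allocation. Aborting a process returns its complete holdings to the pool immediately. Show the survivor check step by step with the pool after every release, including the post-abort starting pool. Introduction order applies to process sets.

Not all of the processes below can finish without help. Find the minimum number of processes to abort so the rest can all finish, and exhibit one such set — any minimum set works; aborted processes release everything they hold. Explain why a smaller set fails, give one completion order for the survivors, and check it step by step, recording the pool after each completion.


Abort proc-D.
Key observation: proc-G was stuck for good until proc-D gave back (0, 1); in the order shown it finishes at step 4.
No smaller set exists: with zero aborts the deadlock remains.
Survivors finish in the order: proc-C, proc-F, proc-H, proc-G. Walking it through (pool after the aborts first):
  pool = (3, 4)
  proc-C needs (2, 0) <= (3, 4) -> finishes; pool += (2, 0) = (5, 4)
  proc-F needs (1, 0) <= (5, 4) -> finishes; pool += (0, 1) = (5, 5)
  proc-H needs (5, 2) <= (5, 5) -> finishes; pool += (2, 1) = (7, 6)
  proc-G needs (7, 6) <= (7, 6) -> finishes; pool += (2, 1) = (9, 7)


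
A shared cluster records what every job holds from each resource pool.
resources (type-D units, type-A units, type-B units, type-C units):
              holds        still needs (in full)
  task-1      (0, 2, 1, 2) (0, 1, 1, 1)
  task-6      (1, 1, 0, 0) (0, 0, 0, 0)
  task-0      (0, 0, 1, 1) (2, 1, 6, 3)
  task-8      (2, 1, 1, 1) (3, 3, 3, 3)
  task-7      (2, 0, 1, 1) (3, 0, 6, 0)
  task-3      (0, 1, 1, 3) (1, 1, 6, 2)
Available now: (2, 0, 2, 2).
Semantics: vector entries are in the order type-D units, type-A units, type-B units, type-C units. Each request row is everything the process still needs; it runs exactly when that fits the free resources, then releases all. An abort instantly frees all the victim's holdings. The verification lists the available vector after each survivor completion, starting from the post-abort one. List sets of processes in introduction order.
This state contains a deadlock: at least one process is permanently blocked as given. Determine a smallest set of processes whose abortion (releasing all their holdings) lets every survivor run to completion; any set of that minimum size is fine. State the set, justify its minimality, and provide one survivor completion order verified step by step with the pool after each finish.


The answer: abort task-7 and task-3.
Key observation: aborting task-7 and task-3 returns (2, 1, 2, 4), and task-0 — hopeless before — runs at step 3 with the returned capacity in the pool.
No one abort is enough; case by case: task-1 alone leaves task-0 blocked (short on type-B units); task-6 alone leaves task-0 blocked (short on type-B units); task-0 alone leaves task-7 blocked (short on type-B units); task-8 alone leaves task-0 blocked (short on type-B units); task-7 alone leaves task-0 blocked (short on type-B units); task-3 alone leaves task-0 blocked (short on type-B units).
One survivor order: task-1, task-8, task-0, task-6. Walking it through (post-abort pool first):
  pool = (4, 1, 4, 6)
  task-1: need (0, 1, 1, 1) fits (4, 1, 4, 6); releases (0, 2, 1, 2), pool now (4, 3, 5, 8)
  task-8: need (3, 3, 3, 3) fits (4, 3, 5, 8); releases (2, 1, 1, 1), pool now (6, 4, 6, 9)
  task-0: need (2, 1, 6, 3) fits (6, 4, 6, 9); releases (0, 0, 1, 1), pool now (6, 4, 7, 10)
  task-6: need (0, 0, 0, 0) fits (6, 4, 7, 10); releases (1, 1, 0, 0), pool now (7, 5, 7, 10)


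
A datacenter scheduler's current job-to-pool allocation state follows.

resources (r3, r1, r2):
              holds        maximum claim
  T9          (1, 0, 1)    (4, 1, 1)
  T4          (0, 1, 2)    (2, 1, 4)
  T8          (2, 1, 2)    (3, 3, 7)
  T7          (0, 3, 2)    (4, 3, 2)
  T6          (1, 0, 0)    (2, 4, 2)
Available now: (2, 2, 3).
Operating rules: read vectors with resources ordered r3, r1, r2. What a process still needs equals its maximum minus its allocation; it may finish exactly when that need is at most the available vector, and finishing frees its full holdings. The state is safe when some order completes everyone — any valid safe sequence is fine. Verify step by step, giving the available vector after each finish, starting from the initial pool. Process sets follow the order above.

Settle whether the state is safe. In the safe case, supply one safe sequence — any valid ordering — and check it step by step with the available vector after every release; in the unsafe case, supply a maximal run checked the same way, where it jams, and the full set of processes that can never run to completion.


SAFE — a valid safe sequence is T4, T8, T7, T9, T6.
Key observation: reading the order forward, T4 is the first process whose need (2, 0, 2) meets the free pool (2, 2, 3) exactly on a resource it requests.
Check, step by step:
  pool = (2, 2, 3)
  T4 needs (2, 0, 2) <= (2, 2, 3) -> finishes; pool += (0, 1, 2) = (2, 3, 5)
  T8 needs (1, 2, 5) <= (2, 3, 5) -> finishes; pool += (2, 1, 2) = (4, 4, 7)
  T7 needs (4, 0, 0) <= (4, 4, 7) -> finishes; pool += (0, 3, 2) = (4, 7, 9)
  T9 needs (3, 1, 0) <= (4, 7, 9) -> finishes; pool += (1, 0, 1) = (5, 7, 10)
  T6 needs (1, 4, 2) <= (5, 7, 10) -> finishes; pool += (1, 0, 0) = (6, 7, 10)


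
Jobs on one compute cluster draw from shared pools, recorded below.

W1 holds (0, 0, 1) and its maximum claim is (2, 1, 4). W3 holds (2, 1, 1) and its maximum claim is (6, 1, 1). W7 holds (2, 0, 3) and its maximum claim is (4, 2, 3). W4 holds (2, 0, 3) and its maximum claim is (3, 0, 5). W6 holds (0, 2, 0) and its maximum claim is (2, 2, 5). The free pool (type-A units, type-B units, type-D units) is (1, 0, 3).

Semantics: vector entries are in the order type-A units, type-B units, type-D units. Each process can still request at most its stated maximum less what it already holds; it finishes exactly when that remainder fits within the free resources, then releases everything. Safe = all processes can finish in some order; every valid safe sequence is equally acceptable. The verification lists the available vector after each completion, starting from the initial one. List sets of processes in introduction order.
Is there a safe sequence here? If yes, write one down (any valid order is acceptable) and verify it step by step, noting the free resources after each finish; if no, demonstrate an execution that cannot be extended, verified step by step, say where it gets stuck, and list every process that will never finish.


SAFE, for example via the order W4, W6, W1, W7, W3.
Key observation: W4 is the earliest step where a requested resource binds exactly: need (1, 0, 2), pool (1, 0, 3) at its turn.
Verifying each step:
  pool = (1, 0, 3)
  W4 needs (1, 0, 2) <= (1, 0, 3) -> finishes; pool += (2, 0, 3) = (3, 0, 6)
  W6 needs (2, 0, 5) <= (3, 0, 6) -> finishes; pool += (0, 2, 0) = (3, 2, 6)
  W1 needs (2, 1, 3) <= (3, 2, 6) -> finishes; pool += (0, 0, 1) = (3, 2, 7)
  W7 needs (2, 2, 0) <= (3, 2, 7) -> finishes; pool += (2, 0, 3) = (5, 2, 10)
  W3 needs (4, 0, 0) <= (5, 2, 10) -> finishes; pool += (2, 1, 1) = (7, 3, 11)


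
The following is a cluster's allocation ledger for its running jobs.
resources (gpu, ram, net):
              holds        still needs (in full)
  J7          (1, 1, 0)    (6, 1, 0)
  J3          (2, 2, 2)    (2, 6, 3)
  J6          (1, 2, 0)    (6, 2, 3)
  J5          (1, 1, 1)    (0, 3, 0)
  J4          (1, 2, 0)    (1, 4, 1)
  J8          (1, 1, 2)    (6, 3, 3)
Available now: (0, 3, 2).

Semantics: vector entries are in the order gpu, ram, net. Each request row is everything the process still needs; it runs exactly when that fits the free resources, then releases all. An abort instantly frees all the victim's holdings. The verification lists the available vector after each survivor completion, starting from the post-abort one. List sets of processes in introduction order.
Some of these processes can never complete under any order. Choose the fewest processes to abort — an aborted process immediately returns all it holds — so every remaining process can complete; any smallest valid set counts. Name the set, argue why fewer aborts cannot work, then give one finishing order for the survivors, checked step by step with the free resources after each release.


Minimum abort set: J7 and J6.
Key observation: J8 could never have finished before the abort; with (2, 3, 0) returned by J7 and J6, it fits at step 4.
No one abort is enough; case by case: J7 alone leaves J6 blocked (short on gpu); J3 alone leaves J7 blocked (short on gpu); J6 alone leaves J7 blocked (short on gpu); J5 alone leaves J7 blocked (short on gpu); J4 alone leaves J7 blocked (short on gpu); J8 alone leaves J7 blocked (short on gpu).
One survivor order: J4, J5, J3, J8. Check, step by step (post-abort pool first):
  pool = (2, 6, 2)
  J4 needs (1, 4, 1) <= (2, 6, 2) -> finishes; pool += (1, 2, 0) = (3, 8, 2)
  J5 needs (0, 3, 0) <= (3, 8, 2) -> finishes; pool += (1, 1, 1) = (4, 9, 3)
  J3 needs (2, 6, 3) <= (4, 9, 3) -> finishes; pool += (2, 2, 2) = (6, 11, 5)
  J8 needs (6, 3, 3) <= (6, 11, 5) -> finishes; pool += (1, 1, 2) = (7, 12, 7)


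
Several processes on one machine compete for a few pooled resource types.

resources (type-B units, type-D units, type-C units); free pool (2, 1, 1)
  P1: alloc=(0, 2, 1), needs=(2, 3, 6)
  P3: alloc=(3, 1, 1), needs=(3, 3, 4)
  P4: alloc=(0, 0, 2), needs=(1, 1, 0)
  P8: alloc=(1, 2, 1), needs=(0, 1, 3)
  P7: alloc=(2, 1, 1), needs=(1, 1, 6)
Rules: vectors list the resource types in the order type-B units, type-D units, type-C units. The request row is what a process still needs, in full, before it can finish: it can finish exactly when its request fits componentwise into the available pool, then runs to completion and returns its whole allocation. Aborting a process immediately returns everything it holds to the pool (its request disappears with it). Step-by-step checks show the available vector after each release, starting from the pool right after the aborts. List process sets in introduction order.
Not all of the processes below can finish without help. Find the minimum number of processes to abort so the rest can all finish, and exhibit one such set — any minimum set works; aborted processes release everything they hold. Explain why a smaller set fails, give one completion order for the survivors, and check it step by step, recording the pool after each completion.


The answer: abort P1.
Key observation: P7 was stuck for good until P1 gave back (0, 2, 1); in the order shown it finishes at step 4.
Minimality: the empty abort set fails — the state is deadlocked as it stands.
One survivor order: P4, P8, P3, P7. Check, step by step (post-abort pool first):
  pool = (2, 3, 2)
  P4: need (1, 1, 0) fits (2, 3, 2); releases (0, 0, 2), pool now (2, 3, 4)
  P8: need (0, 1, 3) fits (2, 3, 4); releases (1, 2, 1), pool now (3, 5, 5)
  P3: need (3, 3, 4) fits (3, 5, 5); releases (3, 1, 1), pool now (6, 6, 6)
  P7: need (1, 1, 6) fits (6, 6, 6); releases (2, 1, 1), pool now (8, 7, 7)


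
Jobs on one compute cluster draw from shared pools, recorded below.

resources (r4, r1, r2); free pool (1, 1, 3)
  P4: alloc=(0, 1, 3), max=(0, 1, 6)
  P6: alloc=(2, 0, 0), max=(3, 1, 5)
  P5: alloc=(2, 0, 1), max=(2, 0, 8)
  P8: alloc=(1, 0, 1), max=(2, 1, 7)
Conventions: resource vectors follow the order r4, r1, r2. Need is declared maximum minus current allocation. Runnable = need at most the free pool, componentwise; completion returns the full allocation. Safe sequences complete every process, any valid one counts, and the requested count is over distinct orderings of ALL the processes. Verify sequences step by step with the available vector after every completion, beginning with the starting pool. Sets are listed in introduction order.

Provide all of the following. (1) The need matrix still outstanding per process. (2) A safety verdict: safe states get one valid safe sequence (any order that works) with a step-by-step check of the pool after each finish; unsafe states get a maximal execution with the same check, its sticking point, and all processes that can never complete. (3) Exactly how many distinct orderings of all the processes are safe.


(1) Outstanding need per process (order r4, r1, r2):
  P4: (0, 0, 3)
  P6: (1, 1, 5)
  P5: (0, 0, 7)
  P8: (1, 1, 6)
(2) SAFE. One safe sequence: P4, P8, P5, P6.
Key observation: P4 is the earliest step where a requested resource binds exactly: need (0, 0, 3), pool (1, 1, 3) at its turn.
Walking it through:
  pool = (1, 1, 3)
  run P4 (needs (0, 0, 3), free (1, 1, 3)); after release of (0, 1, 3) the pool is (1, 2, 6)
  run P8 (needs (1, 1, 6), free (1, 2, 6)); after release of (1, 0, 1) the pool is (2, 2, 7)
  run P5 (needs (0, 0, 7), free (2, 2, 7)); after release of (2, 0, 1) the pool is (4, 2, 8)
  run P6 (needs (1, 1, 5), free (4, 2, 8)); after release of (2, 0, 0) the pool is (6, 2, 8)
(3) Precisely 3 of the possible complete orderings are safe sequences.
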